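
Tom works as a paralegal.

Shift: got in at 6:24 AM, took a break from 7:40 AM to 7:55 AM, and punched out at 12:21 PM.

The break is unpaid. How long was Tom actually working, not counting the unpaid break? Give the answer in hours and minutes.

Shift: 6:24 AM–12:21 PM = 5 h 57 min; less 15 min break → 5 h 42 min

5 h 42 min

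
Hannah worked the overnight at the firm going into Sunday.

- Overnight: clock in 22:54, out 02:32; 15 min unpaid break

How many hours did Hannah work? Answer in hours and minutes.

Overnight: 22:54 → midnight = 1 h 6 min; midnight → 02:32 = 2 h 32 min; span 3 h 38 min; less 15 min break → 3 h 23 min

3 h 23 min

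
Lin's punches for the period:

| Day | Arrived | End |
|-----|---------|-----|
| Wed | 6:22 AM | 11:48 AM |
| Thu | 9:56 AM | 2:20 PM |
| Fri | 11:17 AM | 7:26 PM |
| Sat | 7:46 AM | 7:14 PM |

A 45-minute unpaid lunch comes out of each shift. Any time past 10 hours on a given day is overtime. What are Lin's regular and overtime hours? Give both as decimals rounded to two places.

Regular 25.73 hours, overtime 0.72 hours

Wed: 6:22 AM–11:48 AM = 5 h 26 min; less 45 min break → 4 h 41 min
Thu: 9:56 AM–2:20 PM = 4 h 24 min; less 45 min break → 3 h 39 min
Fri: 11:17 AM–7:26 PM = 8 h 9 min; less 45 min break → 7 h 24 min
Sat: 7:46 AM–7:14 PM = 11 h 28 min; less 45 min break → 10 h 43 min
Wed reg 4 h 41 min / OT 0 h 0 min; Thu reg 3 h 39 min / OT 0 h 0 min; Fri reg 7 h 24 min / OT 0 h 0 min; Sat reg 10 h 0 min / OT 0 h 43 min.
Totals: regular 25 h 44 min, overtime 0 h 43 min.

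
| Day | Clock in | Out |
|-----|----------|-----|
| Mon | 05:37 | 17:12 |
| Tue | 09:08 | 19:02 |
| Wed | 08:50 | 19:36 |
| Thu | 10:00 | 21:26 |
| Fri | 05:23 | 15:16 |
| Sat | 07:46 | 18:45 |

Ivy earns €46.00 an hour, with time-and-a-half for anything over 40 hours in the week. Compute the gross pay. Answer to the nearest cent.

€3533.95

Mon: 05:37–17:12 = 11 h 35 min
Tue: 09:08–19:02 = 9 h 54 min
Wed: 08:50–19:36 = 10 h 46 min
Thu: 10:00–21:26 = 11 h 26 min
Fri: 05:23–15:16 = 9 h 53 min
Sat: 07:46–18:45 = 10 h 59 min
Total worked: 64 h 33 min = 3873 min.
Regular 40 h 0 min = 2400 min at €46.00/h; overtime 24 h 33 min = 1473 min at €69.00/h.
Pay = (2400 × €46.00 + 1473 × €69.00) ÷ 60 = €3533.95.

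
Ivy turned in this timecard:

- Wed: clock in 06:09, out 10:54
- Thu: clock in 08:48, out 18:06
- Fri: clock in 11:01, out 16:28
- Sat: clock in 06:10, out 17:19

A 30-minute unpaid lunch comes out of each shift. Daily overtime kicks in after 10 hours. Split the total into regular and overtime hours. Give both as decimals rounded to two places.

Regular 28.00 hours, overtime 0.65 hours

Wed: 06:09–10:54 = 4 h 45 min; less 30 min break → 4 h 15 min
Thu: 08:48–18:06 = 9 h 18 min; less 30 min break → 8 h 48 min
Fri: 11:01–16:28 = 5 h 27 min; less 30 min break → 4 h 57 min
Sat: 06:10–17:19 = 11 h 9 min; less 30 min break → 10 h 39 min
Wed reg 4 h 15 min / OT 0 h 0 min; Thu reg 8 h 48 min / OT 0 h 0 min; Fri reg 4 h 57 min / OT 0 h 0 min; Sat reg 10 h 0 min / OT 0 h 39 min.
Totals: regular 28 h 0 min, overtime 0 h 39 min.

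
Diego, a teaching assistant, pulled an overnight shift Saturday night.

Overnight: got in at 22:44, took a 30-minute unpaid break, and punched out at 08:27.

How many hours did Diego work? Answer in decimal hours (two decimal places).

Overnight: 22:44 → midnight = 1 h 16 min; midnight → 08:27 = 8 h 27 min; span 9 h 43 min; less 30 min break → 9 h 13 min

9.22 hours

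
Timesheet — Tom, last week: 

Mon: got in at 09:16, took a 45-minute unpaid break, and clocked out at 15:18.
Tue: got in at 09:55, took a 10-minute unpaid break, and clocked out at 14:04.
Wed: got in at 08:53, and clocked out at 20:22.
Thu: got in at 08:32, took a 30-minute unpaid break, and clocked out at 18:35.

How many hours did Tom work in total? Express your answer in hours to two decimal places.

Mon: 09:16–15:18 = 6 h 2 min; less 45 min break → 5 h 17 min
Tue: 09:55–14:04 = 4 h 9 min; less 10 min break → 3 h 59 min
Wed: 08:53–20:22 = 11 h 29 min
Thu: 08:32–18:35 = 10 h 3 min; less 30 min break → 9 h 33 min
Total: 5 h 17 min + 3 h 59 min + 11 h 29 min + 9 h 33 min = 30 h 18 min.

30.30 hours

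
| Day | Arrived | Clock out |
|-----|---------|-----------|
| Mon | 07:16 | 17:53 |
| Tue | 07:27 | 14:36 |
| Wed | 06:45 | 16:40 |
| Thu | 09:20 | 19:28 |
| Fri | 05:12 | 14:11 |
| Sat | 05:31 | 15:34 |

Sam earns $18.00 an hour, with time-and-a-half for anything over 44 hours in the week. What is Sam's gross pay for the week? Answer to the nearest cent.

$1138.95

Mon: 07:16–17:53 = 10 h 37 min
Tue: 07:27–14:36 = 7 h 9 min
Wed: 06:45–16:40 = 9 h 55 min
Thu: 09:20–19:28 = 10 h 8 min
Fri: 05:12–14:11 = 8 h 59 min
Sat: 05:31–15:34 = 10 h 3 min
Total worked: 56 h 51 min = 3411 min.
Regular 44 h 0 min = 2640 min at $18.00/h; overtime 12 h 51 min = 771 min at $27.00/h.
Pay = (2640 × $18.00 + 771 × $27.00) ÷ 60 = $1138.95.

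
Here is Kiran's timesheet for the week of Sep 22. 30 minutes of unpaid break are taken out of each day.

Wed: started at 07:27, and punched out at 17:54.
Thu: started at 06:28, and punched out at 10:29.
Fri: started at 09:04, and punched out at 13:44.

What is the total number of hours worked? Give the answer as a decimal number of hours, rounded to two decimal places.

17.63 hours

Wed: 07:27–17:54 = 10 h 27 min; less 30 min break → 9 h 57 min
Thu: 06:28–10:29 = 4 h 1 min; less 30 min break → 3 h 31 min
Fri: 09:04–13:44 = 4 h 40 min; less 30 min break → 4 h 10 min
Total: 9 h 57 min + 3 h 31 min + 4 h 10 min = 17 h 38 min.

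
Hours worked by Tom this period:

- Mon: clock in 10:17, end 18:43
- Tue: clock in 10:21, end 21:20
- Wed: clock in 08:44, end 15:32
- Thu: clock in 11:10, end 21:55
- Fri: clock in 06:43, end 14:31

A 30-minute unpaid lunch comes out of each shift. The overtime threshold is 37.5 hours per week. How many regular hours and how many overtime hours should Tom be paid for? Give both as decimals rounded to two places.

Regular 37.50 hours, overtime 4.77 hours

Mon: 10:17–18:43 = 8 h 26 min; less 30 min break → 7 h 56 min
Tue: 10:21–21:20 = 10 h 59 min; less 30 min break → 10 h 29 min
Wed: 08:44–15:32 = 6 h 48 min; less 30 min break → 6 h 18 min
Thu: 11:10–21:55 = 10 h 45 min; less 30 min break → 10 h 15 min
Fri: 06:43–14:31 = 7 h 48 min; less 30 min break → 7 h 18 min
Total worked: 42 h 16 min = 42.27 h.
Threshold 37.5 h → overtime 4 h 46 min, regular 37 h 30 min.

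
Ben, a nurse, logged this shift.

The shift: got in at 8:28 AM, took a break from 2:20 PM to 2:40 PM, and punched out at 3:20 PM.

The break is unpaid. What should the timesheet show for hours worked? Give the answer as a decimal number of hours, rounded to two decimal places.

6.53 hours

The shift: 8:28 AM–3:20 PM = 6 h 52 min; less 20 min break → 6 h 32 min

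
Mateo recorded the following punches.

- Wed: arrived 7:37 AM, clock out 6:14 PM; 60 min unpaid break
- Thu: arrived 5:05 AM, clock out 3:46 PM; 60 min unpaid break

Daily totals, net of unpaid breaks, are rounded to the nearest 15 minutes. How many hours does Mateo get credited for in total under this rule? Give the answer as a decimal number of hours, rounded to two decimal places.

19.25 hours

Wed: 7:37 AM–6:14 PM = 10 h 37 min − 60 min = 9 h 37 min → rounds to 9 h 30 min
Thu: 5:05 AM–3:46 PM = 10 h 41 min − 60 min = 9 h 41 min → rounds to 9 h 45 min
Total credited: 19 h 15 min.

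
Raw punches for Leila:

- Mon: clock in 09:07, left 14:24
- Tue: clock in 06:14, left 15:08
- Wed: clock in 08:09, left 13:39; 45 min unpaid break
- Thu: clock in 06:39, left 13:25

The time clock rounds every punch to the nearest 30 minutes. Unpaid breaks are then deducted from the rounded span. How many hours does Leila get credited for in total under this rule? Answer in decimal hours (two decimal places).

Mon: in 09:07→09:00, out 14:24→14:30; 5 h 30 min
Tue: in 06:14→06:00, out 15:08→15:00; 9 h 0 min
Wed: in 08:09→08:00, out 13:39→13:30; 5 h 30 min − 45 min = 4 h 45 min
Thu: in 06:39→06:30, out 13:25→13:30; 7 h 0 min
Total credited: 26 h 15 min.

26.25 hours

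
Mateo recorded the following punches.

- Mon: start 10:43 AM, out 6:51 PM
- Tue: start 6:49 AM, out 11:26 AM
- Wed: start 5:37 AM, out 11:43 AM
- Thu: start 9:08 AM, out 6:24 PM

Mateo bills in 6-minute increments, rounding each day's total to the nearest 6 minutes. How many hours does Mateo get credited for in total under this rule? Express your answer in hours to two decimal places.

Mon: 10:43 AM–6:51 PM = 8 h 8 min → rounds to 8 h 6 min
Tue: 6:49 AM–11:26 AM = 4 h 37 min → rounds to 4 h 36 min
Wed: 5:37 AM–11:43 AM = 6 h 6 min → rounds to 6 h 6 min
Thu: 9:08 AM–6:24 PM = 9 h 16 min → rounds to 9 h 18 min
Total credited: 28 h 6 min.

28.10 hours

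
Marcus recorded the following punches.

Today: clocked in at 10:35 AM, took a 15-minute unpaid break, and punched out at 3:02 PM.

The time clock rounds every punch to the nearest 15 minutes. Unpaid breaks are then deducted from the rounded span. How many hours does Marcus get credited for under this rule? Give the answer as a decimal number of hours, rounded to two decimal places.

4.25 hours

Today: in 10:35 AM→10:30 AM, out 3:02 PM→3:00 PM; 4 h 30 min − 15 min = 4 h 15 min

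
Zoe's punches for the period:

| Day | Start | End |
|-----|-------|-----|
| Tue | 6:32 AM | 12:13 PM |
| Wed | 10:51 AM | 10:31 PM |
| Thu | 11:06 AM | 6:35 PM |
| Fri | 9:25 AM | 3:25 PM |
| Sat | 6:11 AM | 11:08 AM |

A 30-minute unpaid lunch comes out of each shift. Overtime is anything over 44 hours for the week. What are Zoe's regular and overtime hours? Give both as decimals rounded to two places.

Regular 33.28 hours, overtime 0.00 hours

Tue: 6:32 AM–12:13 PM = 5 h 41 min; less 30 min break → 5 h 11 min
Wed: 10:51 AM–10:31 PM = 11 h 40 min; less 30 min break → 11 h 10 min
Thu: 11:06 AM–6:35 PM = 7 h 29 min; less 30 min break → 6 h 59 min
Fri: 9:25 AM–3:25 PM = 6 h 0 min; less 30 min break → 5 h 30 min
Sat: 6:11 AM–11:08 AM = 4 h 57 min; less 30 min break → 4 h 27 min
Total worked: 33 h 17 min = 33.28 h.
Threshold 44 h → overtime 0 h 0 min, regular 33 h 17 min.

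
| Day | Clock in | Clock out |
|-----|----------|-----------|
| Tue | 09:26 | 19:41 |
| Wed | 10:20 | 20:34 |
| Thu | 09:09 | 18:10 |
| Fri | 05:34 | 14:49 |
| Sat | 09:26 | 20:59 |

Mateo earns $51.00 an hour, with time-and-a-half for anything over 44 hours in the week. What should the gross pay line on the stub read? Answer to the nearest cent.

$2725.95

Tue: 09:26–19:41 = 10 h 15 min
Wed: 10:20–20:34 = 10 h 14 min
Thu: 09:09–18:10 = 9 h 1 min
Fri: 05:34–14:49 = 9 h 15 min
Sat: 09:26–20:59 = 11 h 33 min
Total worked: 50 h 18 min = 3018 min.
Regular 44 h 0 min = 2640 min at $51.00/h; overtime 6 h 18 min = 378 min at $76.50/h.
Pay = (2640 × $51.00 + 378 × $76.50) ÷ 60 = $2725.95.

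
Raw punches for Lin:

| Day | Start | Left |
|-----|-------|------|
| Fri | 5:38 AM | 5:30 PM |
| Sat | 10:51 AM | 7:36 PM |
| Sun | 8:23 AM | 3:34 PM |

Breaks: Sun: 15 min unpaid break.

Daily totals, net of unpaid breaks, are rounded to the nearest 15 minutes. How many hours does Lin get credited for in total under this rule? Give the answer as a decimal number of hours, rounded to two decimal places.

Fri: 5:38 AM–5:30 PM = 11 h 52 min → rounds to 11 h 45 min
Sat: 10:51 AM–7:36 PM = 8 h 45 min → rounds to 8 h 45 min
Sun: 8:23 AM–3:34 PM = 7 h 11 min − 15 min = 6 h 56 min → rounds to 7 h 0 min
Total credited: 27 h 30 min.

27.50 hours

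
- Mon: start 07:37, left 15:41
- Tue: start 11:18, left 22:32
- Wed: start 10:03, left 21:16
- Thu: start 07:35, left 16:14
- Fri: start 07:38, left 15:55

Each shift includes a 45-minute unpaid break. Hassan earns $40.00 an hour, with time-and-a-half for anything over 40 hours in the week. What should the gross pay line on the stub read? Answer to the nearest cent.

Mon: 07:37–15:41 = 8 h 4 min; less 45 min break → 7 h 19 min
Tue: 11:18–22:32 = 11 h 14 min; less 45 min break → 10 h 29 min
Wed: 10:03–21:16 = 11 h 13 min; less 45 min break → 10 h 28 min
Thu: 07:35–16:14 = 8 h 39 min; less 45 min break → 7 h 54 min
Fri: 07:38–15:55 = 8 h 17 min; less 45 min break → 7 h 32 min
Total worked: 43 h 42 min = 2622 min.
Regular 40 h 0 min = 2400 min at $40.00/h; overtime 3 h 42 min = 222 min at $60.00/h.
Pay = (2400 × $40.00 + 222 × $60.00) ÷ 60 = $1822.00.

$1822.00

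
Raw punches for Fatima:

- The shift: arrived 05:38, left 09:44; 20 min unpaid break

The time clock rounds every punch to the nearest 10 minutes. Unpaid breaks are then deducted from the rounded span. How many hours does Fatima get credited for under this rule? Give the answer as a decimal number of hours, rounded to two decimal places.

The shift: in 05:38→05:40, out 09:44→09:40; 4 h 0 min − 20 min = 3 h 40 min

3.67 hours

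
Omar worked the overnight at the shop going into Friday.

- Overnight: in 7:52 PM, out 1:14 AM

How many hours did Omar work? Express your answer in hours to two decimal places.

Overnight: 7:52 PM → midnight = 4 h 8 min; midnight → 1:14 AM = 1 h 14 min; span 5 h 22 min

5.37 hours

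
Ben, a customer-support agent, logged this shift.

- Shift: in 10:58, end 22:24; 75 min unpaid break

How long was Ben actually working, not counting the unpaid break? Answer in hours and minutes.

10 h 11 min

Shift: 10:58–22:24 = 11 h 26 min; less 75 min break → 10 h 11 min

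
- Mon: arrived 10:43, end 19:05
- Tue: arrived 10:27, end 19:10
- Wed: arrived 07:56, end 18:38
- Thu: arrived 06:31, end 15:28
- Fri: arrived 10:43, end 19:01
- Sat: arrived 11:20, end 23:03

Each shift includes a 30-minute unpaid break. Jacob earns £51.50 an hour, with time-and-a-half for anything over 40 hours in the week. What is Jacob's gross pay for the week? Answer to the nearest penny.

£3122.19

Mon: 10:43–19:05 = 8 h 22 min; less 30 min break → 7 h 52 min
Tue: 10:27–19:10 = 8 h 43 min; less 30 min break → 8 h 13 min
Wed: 07:56–18:38 = 10 h 42 min; less 30 min break → 10 h 12 min
Thu: 06:31–15:28 = 8 h 57 min; less 30 min break → 8 h 27 min
Fri: 10:43–19:01 = 8 h 18 min; less 30 min break → 7 h 48 min
Sat: 11:20–23:03 = 11 h 43 min; less 30 min break → 11 h 13 min
Total worked: 53 h 45 min = 3225 min.
Regular 40 h 0 min = 2400 min at £51.50/h; overtime 13 h 45 min = 825 min at £77.25/h.
Pay = (2400 × £51.50 + 825 × £77.25) ÷ 60 = £3122.19.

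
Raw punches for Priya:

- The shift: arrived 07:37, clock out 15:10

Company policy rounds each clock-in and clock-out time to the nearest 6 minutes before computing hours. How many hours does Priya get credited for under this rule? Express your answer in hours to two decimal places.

7.60 hours

The shift: in 07:37→07:36, out 15:10→15:12; 7 h 36 min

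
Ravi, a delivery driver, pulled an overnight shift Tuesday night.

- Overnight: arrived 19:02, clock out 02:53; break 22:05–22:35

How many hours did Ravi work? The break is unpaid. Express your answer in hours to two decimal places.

7.35 hours

Overnight: 19:02 → midnight = 4 h 58 min; midnight → 02:53 = 2 h 53 min; span 7 h 51 min; less 30 min break → 7 h 21 min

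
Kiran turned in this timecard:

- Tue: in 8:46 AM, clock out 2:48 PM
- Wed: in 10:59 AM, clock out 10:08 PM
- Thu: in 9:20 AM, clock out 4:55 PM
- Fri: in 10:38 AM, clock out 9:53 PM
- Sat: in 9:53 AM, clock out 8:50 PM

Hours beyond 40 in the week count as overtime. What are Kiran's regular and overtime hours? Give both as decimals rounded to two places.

Regular 40.00 hours, overtime 6.97 hours

Tue: 8:46 AM–2:48 PM = 6 h 2 min
Wed: 10:59 AM–10:08 PM = 11 h 9 min
Thu: 9:20 AM–4:55 PM = 7 h 35 min
Fri: 10:38 AM–9:53 PM = 11 h 15 min
Sat: 9:53 AM–8:50 PM = 10 h 57 min
Total worked: 46 h 58 min = 46.97 h.
Threshold 40 h → overtime 6 h 58 min, regular 40 h 0 min.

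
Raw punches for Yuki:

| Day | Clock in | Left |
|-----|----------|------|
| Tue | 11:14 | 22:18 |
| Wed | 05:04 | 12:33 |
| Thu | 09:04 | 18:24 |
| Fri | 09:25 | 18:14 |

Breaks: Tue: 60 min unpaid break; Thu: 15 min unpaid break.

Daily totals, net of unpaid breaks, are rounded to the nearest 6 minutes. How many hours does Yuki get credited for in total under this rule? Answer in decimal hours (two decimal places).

Tue: 11:14–22:18 = 11 h 4 min − 60 min = 10 h 4 min → rounds to 10 h 6 min
Wed: 05:04–12:33 = 7 h 29 min → rounds to 7 h 30 min
Thu: 09:04–18:24 = 9 h 20 min − 15 min = 9 h 5 min → rounds to 9 h 6 min
Fri: 09:25–18:14 = 8 h 49 min → rounds to 8 h 48 min
Total credited: 35 h 30 min.

35.50 hours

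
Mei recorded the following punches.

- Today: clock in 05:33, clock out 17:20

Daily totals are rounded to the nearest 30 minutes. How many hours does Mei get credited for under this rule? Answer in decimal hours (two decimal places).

12.00 hours

Today: 05:33–17:20 = 11 h 47 min → rounds to 12 h 0 min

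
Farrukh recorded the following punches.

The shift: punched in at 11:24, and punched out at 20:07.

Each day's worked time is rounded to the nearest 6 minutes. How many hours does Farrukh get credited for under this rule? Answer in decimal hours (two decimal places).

The shift: 11:24–20:07 = 8 h 43 min → rounds to 8 h 42 min

8.70 hours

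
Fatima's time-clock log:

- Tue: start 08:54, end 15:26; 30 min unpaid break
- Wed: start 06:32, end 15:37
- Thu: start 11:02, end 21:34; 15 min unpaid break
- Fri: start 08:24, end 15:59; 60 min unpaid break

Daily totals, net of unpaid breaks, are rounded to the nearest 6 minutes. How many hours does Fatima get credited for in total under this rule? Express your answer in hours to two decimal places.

32.00 hours

Tue: 08:54–15:26 = 6 h 32 min − 30 min = 6 h 2 min → rounds to 6 h 0 min
Wed: 06:32–15:37 = 9 h 5 min → rounds to 9 h 6 min
Thu: 11:02–21:34 = 10 h 32 min − 15 min = 10 h 17 min → rounds to 10 h 18 min
Fri: 08:24–15:59 = 7 h 35 min − 60 min = 6 h 35 min → rounds to 6 h 36 min
Total credited: 32 h 0 min.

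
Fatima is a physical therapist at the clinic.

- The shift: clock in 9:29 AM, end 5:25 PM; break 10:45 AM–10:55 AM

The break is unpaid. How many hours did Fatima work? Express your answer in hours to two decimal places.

7.77 hours

The shift: 9:29 AM–5:25 PM = 7 h 56 min; less 10 min break → 7 h 46 min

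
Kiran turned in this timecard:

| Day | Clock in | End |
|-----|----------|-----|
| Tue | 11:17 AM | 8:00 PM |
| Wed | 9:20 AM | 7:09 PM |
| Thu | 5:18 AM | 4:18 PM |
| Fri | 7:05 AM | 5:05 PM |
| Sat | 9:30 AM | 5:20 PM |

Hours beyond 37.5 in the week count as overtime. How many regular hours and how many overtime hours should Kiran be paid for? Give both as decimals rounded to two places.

Tue: 11:17 AM–8:00 PM = 8 h 43 min
Wed: 9:20 AM–7:09 PM = 9 h 49 min
Thu: 5:18 AM–4:18 PM = 11 h 0 min
Fri: 7:05 AM–5:05 PM = 10 h 0 min
Sat: 9:30 AM–5:20 PM = 7 h 50 min
Total worked: 47 h 22 min = 47.37 h.
Threshold 37.5 h → overtime 9 h 52 min, regular 37 h 30 min.

Regular 37.50 hours, overtime 9.87 hours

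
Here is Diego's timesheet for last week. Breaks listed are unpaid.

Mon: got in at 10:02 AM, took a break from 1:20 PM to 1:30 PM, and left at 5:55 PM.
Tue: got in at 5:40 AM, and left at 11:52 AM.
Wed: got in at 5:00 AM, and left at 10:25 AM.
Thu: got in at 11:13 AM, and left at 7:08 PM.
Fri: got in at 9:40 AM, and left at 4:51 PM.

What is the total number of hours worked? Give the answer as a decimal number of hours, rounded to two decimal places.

Mon: 10:02 AM–5:55 PM = 7 h 53 min; less 10 min break → 7 h 43 min
Tue: 5:40 AM–11:52 AM = 6 h 12 min
Wed: 5:00 AM–10:25 AM = 5 h 25 min
Thu: 11:13 AM–7:08 PM = 7 h 55 min
Fri: 9:40 AM–4:51 PM = 7 h 11 min
Total: 7 h 43 min + 6 h 12 min + 5 h 25 min + 7 h 55 min + 7 h 11 min = 34 h 26 min.

34.43 hours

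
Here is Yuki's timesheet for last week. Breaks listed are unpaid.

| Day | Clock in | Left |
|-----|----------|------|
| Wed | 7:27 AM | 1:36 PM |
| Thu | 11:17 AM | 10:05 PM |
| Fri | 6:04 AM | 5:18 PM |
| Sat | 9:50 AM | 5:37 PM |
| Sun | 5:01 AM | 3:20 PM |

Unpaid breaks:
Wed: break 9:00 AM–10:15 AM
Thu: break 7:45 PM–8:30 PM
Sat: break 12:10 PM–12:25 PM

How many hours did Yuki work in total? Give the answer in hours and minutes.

Wed: 7:27 AM–1:36 PM = 6 h 9 min; less 75 min break → 4 h 54 min
Thu: 11:17 AM–10:05 PM = 10 h 48 min; less 45 min break → 10 h 3 min
Fri: 6:04 AM–5:18 PM = 11 h 14 min
Sat: 9:50 AM–5:37 PM = 7 h 47 min; less 15 min break → 7 h 32 min
Sun: 5:01 AM–3:20 PM = 10 h 19 min
Total: 4 h 54 min + 10 h 3 min + 11 h 14 min + 7 h 32 min + 10 h 19 min = 44 h 2 min.

44 h 2 min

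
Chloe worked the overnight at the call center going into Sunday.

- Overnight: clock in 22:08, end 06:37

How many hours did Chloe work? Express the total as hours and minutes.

8 h 29 min

Overnight: 22:08 → midnight = 1 h 52 min; midnight → 06:37 = 6 h 37 min; span 8 h 29 min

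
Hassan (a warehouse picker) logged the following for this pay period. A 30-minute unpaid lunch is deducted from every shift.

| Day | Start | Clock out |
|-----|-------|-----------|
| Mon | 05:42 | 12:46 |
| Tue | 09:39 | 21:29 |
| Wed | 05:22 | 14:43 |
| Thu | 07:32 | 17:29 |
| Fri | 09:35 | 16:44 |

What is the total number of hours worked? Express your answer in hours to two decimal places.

Mon: 05:42–12:46 = 7 h 4 min; less 30 min break → 6 h 34 min
Tue: 09:39–21:29 = 11 h 50 min; less 30 min break → 11 h 20 min
Wed: 05:22–14:43 = 9 h 21 min; less 30 min break → 8 h 51 min
Thu: 07:32–17:29 = 9 h 57 min; less 30 min break → 9 h 27 min
Fri: 09:35–16:44 = 7 h 9 min; less 30 min break → 6 h 39 min
Total: 6 h 34 min + 11 h 20 min + 8 h 51 min + 9 h 27 min + 6 h 39 min = 42 h 51 min.

42.85 hours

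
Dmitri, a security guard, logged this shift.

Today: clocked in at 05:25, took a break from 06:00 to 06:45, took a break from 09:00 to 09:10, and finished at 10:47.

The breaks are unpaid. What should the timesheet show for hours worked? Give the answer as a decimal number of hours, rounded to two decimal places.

4.45 hours

Today: 05:25–10:47 = 5 h 22 min; less 55 min break → 4 h 27 min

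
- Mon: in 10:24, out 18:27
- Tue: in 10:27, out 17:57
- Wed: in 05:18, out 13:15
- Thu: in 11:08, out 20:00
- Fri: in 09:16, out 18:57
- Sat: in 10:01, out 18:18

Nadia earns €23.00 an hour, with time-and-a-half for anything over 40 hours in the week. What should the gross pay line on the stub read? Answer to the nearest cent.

Mon: 10:24–18:27 = 8 h 3 min
Tue: 10:27–17:57 = 7 h 30 min
Wed: 05:18–13:15 = 7 h 57 min
Thu: 11:08–20:00 = 8 h 52 min
Fri: 09:16–18:57 = 9 h 41 min
Sat: 10:01–18:18 = 8 h 17 min
Total worked: 50 h 20 min = 3020 min.
Regular 40 h 0 min = 2400 min at €23.00/h; overtime 10 h 20 min = 620 min at €34.50/h.
Pay = (2400 × €23.00 + 620 × €34.50) ÷ 60 = €1276.50.

€1276.50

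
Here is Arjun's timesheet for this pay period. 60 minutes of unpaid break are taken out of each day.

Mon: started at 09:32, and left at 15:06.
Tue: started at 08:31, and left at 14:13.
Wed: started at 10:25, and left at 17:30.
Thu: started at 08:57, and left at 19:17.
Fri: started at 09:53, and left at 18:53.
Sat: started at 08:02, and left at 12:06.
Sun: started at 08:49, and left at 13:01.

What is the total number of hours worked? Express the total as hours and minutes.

38 h 57 min

Mon: 09:32–15:06 = 5 h 34 min; less 60 min break → 4 h 34 min
Tue: 08:31–14:13 = 5 h 42 min; less 60 min break → 4 h 42 min
Wed: 10:25–17:30 = 7 h 5 min; less 60 min break → 6 h 5 min
Thu: 08:57–19:17 = 10 h 20 min; less 60 min break → 9 h 20 min
Fri: 09:53–18:53 = 9 h 0 min; less 60 min break → 8 h 0 min
Sat: 08:02–12:06 = 4 h 4 min; less 60 min break → 3 h 4 min
Sun: 08:49–13:01 = 4 h 12 min; less 60 min break → 3 h 12 min
Total: 4 h 34 min + 4 h 42 min + 6 h 5 min + 9 h 20 min + 8 h 0 min + 3 h 4 min + 3 h 12 min = 38 h 57 min.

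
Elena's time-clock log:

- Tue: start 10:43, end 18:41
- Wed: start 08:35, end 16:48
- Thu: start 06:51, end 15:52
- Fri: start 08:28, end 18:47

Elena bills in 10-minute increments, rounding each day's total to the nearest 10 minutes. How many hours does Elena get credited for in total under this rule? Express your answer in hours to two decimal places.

35.50 hours

Tue: 10:43–18:41 = 7 h 58 min → rounds to 8 h 0 min
Wed: 08:35–16:48 = 8 h 13 min → rounds to 8 h 10 min
Thu: 06:51–15:52 = 9 h 1 min → rounds to 9 h 0 min
Fri: 08:28–18:47 = 10 h 19 min → rounds to 10 h 20 min
Total credited: 35 h 30 min.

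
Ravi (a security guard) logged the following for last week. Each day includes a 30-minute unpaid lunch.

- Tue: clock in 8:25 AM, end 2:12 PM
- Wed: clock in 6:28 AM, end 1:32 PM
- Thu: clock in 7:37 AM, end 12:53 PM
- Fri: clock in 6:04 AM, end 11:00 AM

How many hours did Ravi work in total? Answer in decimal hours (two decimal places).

Tue: 8:25 AM–2:12 PM = 5 h 47 min; less 30 min break → 5 h 17 min
Wed: 6:28 AM–1:32 PM = 7 h 4 min; less 30 min break → 6 h 34 min
Thu: 7:37 AM–12:53 PM = 5 h 16 min; less 30 min break → 4 h 46 min
Fri: 6:04 AM–11:00 AM = 4 h 56 min; less 30 min break → 4 h 26 min
Total: 5 h 17 min + 6 h 34 min + 4 h 46 min + 4 h 26 min = 21 h 3 min.

21.05 hours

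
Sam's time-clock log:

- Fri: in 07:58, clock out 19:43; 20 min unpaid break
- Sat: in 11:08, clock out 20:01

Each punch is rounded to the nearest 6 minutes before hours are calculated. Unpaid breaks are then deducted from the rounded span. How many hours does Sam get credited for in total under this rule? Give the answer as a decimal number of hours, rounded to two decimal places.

20.27 hours

Fri: in 07:58→08:00, out 19:43→19:42; 11 h 42 min − 20 min = 11 h 22 min
Sat: in 11:08→11:06, out 20:01→20:00; 8 h 54 min
Total credited: 20 h 16 min.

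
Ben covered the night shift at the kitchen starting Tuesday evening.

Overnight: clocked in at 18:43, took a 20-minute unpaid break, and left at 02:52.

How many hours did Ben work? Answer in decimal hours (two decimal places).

7.82 hours

Overnight: 18:43 → midnight = 5 h 17 min; midnight → 02:52 = 2 h 52 min; span 8 h 9 min; less 20 min break → 7 h 49 min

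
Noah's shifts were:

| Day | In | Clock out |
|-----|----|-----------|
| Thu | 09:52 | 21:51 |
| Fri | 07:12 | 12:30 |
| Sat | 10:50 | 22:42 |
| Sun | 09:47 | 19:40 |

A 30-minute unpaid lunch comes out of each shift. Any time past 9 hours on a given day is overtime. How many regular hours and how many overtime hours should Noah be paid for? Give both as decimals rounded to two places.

Regular 31.80 hours, overtime 5.23 hours

Thu: 09:52–21:51 = 11 h 59 min; less 30 min break → 11 h 29 min
Fri: 07:12–12:30 = 5 h 18 min; less 30 min break → 4 h 48 min
Sat: 10:50–22:42 = 11 h 52 min; less 30 min break → 11 h 22 min
Sun: 09:47–19:40 = 9 h 53 min; less 30 min break → 9 h 23 min
Thu reg 9 h 0 min / OT 2 h 29 min; Fri reg 4 h 48 min / OT 0 h 0 min; Sat reg 9 h 0 min / OT 2 h 22 min; Sun reg 9 h 0 min / OT 0 h 23 min.
Totals: regular 31 h 48 min, overtime 5 h 14 min.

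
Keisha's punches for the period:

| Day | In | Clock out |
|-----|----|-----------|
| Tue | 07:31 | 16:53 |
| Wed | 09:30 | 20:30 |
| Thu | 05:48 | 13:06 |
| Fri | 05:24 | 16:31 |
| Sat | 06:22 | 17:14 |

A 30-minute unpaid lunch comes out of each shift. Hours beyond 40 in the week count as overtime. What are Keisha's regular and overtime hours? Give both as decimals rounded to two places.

Tue: 07:31–16:53 = 9 h 22 min; less 30 min break → 8 h 52 min
Wed: 09:30–20:30 = 11 h 0 min; less 30 min break → 10 h 30 min
Thu: 05:48–13:06 = 7 h 18 min; less 30 min break → 6 h 48 min
Fri: 05:24–16:31 = 11 h 7 min; less 30 min break → 10 h 37 min
Sat: 06:22–17:14 = 10 h 52 min; less 30 min break → 10 h 22 min
Total worked: 47 h 9 min = 47.15 h.
Threshold 40 h → overtime 7 h 9 min, regular 40 h 0 min.

Regular 40.00 hours, overtime 7.15 hours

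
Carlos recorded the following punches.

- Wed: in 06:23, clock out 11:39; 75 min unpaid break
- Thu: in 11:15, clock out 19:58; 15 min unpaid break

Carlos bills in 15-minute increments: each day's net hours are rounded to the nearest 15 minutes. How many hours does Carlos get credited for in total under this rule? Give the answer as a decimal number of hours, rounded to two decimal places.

12.50 hours

Wed: 06:23–11:39 = 5 h 16 min − 75 min = 4 h 1 min → rounds to 4 h 0 min
Thu: 11:15–19:58 = 8 h 43 min − 15 min = 8 h 28 min → rounds to 8 h 30 min
Total credited: 12 h 30 min.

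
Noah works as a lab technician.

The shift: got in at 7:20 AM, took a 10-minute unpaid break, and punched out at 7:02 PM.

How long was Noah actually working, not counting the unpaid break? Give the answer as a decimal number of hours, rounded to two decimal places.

11.53 hours

The shift: 7:20 AM–7:02 PM = 11 h 42 min; less 10 min break → 11 h 32 min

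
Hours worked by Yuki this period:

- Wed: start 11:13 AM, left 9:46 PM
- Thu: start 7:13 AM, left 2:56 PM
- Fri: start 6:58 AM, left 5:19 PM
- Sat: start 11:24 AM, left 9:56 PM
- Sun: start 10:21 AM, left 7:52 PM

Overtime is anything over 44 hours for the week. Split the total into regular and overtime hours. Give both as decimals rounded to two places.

Regular 44.00 hours, overtime 4.67 hours

Wed: 11:13 AM–9:46 PM = 10 h 33 min
Thu: 7:13 AM–2:56 PM = 7 h 43 min
Fri: 6:58 AM–5:19 PM = 10 h 21 min
Sat: 11:24 AM–9:56 PM = 10 h 32 min
Sun: 10:21 AM–7:52 PM = 9 h 31 min
Total worked: 48 h 40 min = 48.67 h.
Threshold 44 h → overtime 4 h 40 min, regular 44 h 0 min.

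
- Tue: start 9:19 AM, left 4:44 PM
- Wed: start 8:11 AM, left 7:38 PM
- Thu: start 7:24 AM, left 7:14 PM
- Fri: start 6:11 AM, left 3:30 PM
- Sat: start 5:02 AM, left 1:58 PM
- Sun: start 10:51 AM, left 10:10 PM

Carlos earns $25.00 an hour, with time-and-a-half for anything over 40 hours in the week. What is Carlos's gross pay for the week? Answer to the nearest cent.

$1760.00

Tue: 9:19 AM–4:44 PM = 7 h 25 min
Wed: 8:11 AM–7:38 PM = 11 h 27 min
Thu: 7:24 AM–7:14 PM = 11 h 50 min
Fri: 6:11 AM–3:30 PM = 9 h 19 min
Sat: 5:02 AM–1:58 PM = 8 h 56 min
Sun: 10:51 AM–10:10 PM = 11 h 19 min
Total worked: 60 h 16 min = 3616 min.
Regular 40 h 0 min = 2400 min at $25.00/h; overtime 20 h 16 min = 1216 min at $37.50/h.
Pay = (2400 × $25.00 + 1216 × $37.50) ÷ 60 = $1760.00.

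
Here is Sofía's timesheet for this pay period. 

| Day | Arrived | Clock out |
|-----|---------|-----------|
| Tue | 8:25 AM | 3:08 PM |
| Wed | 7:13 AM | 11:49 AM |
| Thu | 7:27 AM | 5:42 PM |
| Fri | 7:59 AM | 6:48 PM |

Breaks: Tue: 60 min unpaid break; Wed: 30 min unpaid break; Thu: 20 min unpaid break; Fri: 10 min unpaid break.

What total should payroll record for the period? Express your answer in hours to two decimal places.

30.38 hours

Tue: 8:25 AM–3:08 PM = 6 h 43 min; less 60 min break → 5 h 43 min
Wed: 7:13 AM–11:49 AM = 4 h 36 min; less 30 min break → 4 h 6 min
Thu: 7:27 AM–5:42 PM = 10 h 15 min; less 20 min break → 9 h 55 min
Fri: 7:59 AM–6:48 PM = 10 h 49 min; less 10 min break → 10 h 39 min
Total: 5 h 43 min + 4 h 6 min + 9 h 55 min + 10 h 39 min = 30 h 23 min.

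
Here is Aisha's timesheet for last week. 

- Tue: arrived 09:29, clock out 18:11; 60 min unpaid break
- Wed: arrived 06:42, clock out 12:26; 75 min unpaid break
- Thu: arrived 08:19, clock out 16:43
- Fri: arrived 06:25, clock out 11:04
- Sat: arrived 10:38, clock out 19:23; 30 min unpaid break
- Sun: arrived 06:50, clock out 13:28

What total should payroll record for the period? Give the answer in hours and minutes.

Tue: 09:29–18:11 = 8 h 42 min; less 60 min break → 7 h 42 min
Wed: 06:42–12:26 = 5 h 44 min; less 75 min break → 4 h 29 min
Thu: 08:19–16:43 = 8 h 24 min
Fri: 06:25–11:04 = 4 h 39 min
Sat: 10:38–19:23 = 8 h 45 min; less 30 min break → 8 h 15 min
Sun: 06:50–13:28 = 6 h 38 min
Total: 7 h 42 min + 4 h 29 min + 8 h 24 min + 4 h 39 min + 8 h 15 min + 6 h 38 min = 40 h 7 min.

40 h 7 min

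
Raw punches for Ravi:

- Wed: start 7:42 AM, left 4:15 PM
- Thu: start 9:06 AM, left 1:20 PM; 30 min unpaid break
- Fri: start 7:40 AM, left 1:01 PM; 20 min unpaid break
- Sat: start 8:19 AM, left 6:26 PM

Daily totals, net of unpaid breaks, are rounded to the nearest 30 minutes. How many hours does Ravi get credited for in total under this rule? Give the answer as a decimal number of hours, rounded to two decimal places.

27.00 hours

Wed: 7:42 AM–4:15 PM = 8 h 33 min → rounds to 8 h 30 min
Thu: 9:06 AM–1:20 PM = 4 h 14 min − 30 min = 3 h 44 min → rounds to 3 h 30 min
Fri: 7:40 AM–1:01 PM = 5 h 21 min − 20 min = 5 h 1 min → rounds to 5 h 0 min
Sat: 8:19 AM–6:26 PM = 10 h 7 min → rounds to 10 h 0 min
Total credited: 27 h 0 min.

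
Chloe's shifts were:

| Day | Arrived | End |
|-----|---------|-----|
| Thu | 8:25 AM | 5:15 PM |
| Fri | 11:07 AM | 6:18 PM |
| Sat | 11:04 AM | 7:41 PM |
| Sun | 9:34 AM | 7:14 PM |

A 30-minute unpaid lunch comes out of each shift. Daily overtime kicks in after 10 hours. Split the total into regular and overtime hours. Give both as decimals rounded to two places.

Regular 32.30 hours, overtime 0.00 hours

Thu: 8:25 AM–5:15 PM = 8 h 50 min; less 30 min break → 8 h 20 min
Fri: 11:07 AM–6:18 PM = 7 h 11 min; less 30 min break → 6 h 41 min
Sat: 11:04 AM–7:41 PM = 8 h 37 min; less 30 min break → 8 h 7 min
Sun: 9:34 AM–7:14 PM = 9 h 40 min; less 30 min break → 9 h 10 min
Thu reg 8 h 20 min / OT 0 h 0 min; Fri reg 6 h 41 min / OT 0 h 0 min; Sat reg 8 h 7 min / OT 0 h 0 min; Sun reg 9 h 10 min / OT 0 h 0 min.
Totals: regular 32 h 18 min, overtime 0 h 0 min.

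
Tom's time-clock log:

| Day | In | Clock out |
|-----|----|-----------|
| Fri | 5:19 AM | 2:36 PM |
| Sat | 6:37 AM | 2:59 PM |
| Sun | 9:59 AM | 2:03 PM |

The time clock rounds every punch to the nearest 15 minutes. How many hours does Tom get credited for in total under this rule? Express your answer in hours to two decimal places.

Fri: in 5:19 AM→5:15 AM, out 2:36 PM→2:30 PM; 9 h 15 min
Sat: in 6:37 AM→6:30 AM, out 2:59 PM→3:00 PM; 8 h 30 min
Sun: in 9:59 AM→10:00 AM, out 2:03 PM→2:00 PM; 4 h 0 min
Total credited: 21 h 45 min.

21.75 hours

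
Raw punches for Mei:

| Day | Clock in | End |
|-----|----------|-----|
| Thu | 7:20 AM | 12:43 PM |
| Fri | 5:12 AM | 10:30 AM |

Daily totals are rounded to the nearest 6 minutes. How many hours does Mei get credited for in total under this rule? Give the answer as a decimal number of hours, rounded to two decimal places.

Thu: 7:20 AM–12:43 PM = 5 h 23 min → rounds to 5 h 24 min
Fri: 5:12 AM–10:30 AM = 5 h 18 min → rounds to 5 h 18 min
Total credited: 10 h 42 min.

10.70 hours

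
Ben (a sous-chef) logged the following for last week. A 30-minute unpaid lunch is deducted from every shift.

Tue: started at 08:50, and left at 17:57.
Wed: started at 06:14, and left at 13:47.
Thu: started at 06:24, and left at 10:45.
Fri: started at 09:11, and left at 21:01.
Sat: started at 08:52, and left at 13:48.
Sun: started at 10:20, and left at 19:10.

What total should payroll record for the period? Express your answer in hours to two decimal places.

Tue: 08:50–17:57 = 9 h 7 min; less 30 min break → 8 h 37 min
Wed: 06:14–13:47 = 7 h 33 min; less 30 min break → 7 h 3 min
Thu: 06:24–10:45 = 4 h 21 min; less 30 min break → 3 h 51 min
Fri: 09:11–21:01 = 11 h 50 min; less 30 min break → 11 h 20 min
Sat: 08:52–13:48 = 4 h 56 min; less 30 min break → 4 h 26 min
Sun: 10:20–19:10 = 8 h 50 min; less 30 min break → 8 h 20 min
Total: 8 h 37 min + 7 h 3 min + 3 h 51 min + 11 h 20 min + 4 h 26 min + 8 h 20 min = 43 h 37 min.

43.62 hours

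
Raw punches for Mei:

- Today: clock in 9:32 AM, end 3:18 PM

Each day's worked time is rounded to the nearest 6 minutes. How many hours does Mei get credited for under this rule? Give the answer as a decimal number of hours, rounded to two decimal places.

5.80 hours

Today: 9:32 AM–3:18 PM = 5 h 46 min → rounds to 5 h 48 min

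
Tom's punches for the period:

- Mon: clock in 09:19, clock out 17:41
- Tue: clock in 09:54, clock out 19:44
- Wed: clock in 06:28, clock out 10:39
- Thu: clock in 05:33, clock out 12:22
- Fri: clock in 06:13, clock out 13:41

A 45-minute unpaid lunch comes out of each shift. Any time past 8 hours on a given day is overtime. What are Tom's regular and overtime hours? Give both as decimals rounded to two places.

Mon: 09:19–17:41 = 8 h 22 min; less 45 min break → 7 h 37 min
Tue: 09:54–19:44 = 9 h 50 min; less 45 min break → 9 h 5 min
Wed: 06:28–10:39 = 4 h 11 min; less 45 min break → 3 h 26 min
Thu: 05:33–12:22 = 6 h 49 min; less 45 min break → 6 h 4 min
Fri: 06:13–13:41 = 7 h 28 min; less 45 min break → 6 h 43 min
Mon reg 7 h 37 min / OT 0 h 0 min; Tue reg 8 h 0 min / OT 1 h 5 min; Wed reg 3 h 26 min / OT 0 h 0 min; Thu reg 6 h 4 min / OT 0 h 0 min; Fri reg 6 h 43 min / OT 0 h 0 min.
Totals: regular 31 h 50 min, overtime 1 h 5 min.

Regular 31.83 hours, overtime 1.08 hours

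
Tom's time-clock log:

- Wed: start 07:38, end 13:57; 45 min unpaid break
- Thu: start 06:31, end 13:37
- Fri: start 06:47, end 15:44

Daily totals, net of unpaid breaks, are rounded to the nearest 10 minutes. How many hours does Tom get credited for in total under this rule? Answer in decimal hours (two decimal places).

Wed: 07:38–13:57 = 6 h 19 min − 45 min = 5 h 34 min → rounds to 5 h 30 min
Thu: 06:31–13:37 = 7 h 6 min → rounds to 7 h 10 min
Fri: 06:47–15:44 = 8 h 57 min → rounds to 9 h 0 min
Total credited: 21 h 40 min.

21.67 hours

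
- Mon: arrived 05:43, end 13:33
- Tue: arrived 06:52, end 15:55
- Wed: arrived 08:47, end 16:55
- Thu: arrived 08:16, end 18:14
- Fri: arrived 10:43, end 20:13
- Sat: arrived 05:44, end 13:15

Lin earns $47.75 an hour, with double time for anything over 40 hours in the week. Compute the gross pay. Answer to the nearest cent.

$3056.00

Mon: 05:43–13:33 = 7 h 50 min
Tue: 06:52–15:55 = 9 h 3 min
Wed: 08:47–16:55 = 8 h 8 min
Thu: 08:16–18:14 = 9 h 58 min
Fri: 10:43–20:13 = 9 h 30 min
Sat: 05:44–13:15 = 7 h 31 min
Total worked: 52 h 0 min = 3120 min.
Regular 40 h 0 min = 2400 min at $47.75/h; overtime 12 h 0 min = 720 min at $95.50/h.
Pay = (2400 × $47.75 + 720 × $95.50) ÷ 60 = $3056.00.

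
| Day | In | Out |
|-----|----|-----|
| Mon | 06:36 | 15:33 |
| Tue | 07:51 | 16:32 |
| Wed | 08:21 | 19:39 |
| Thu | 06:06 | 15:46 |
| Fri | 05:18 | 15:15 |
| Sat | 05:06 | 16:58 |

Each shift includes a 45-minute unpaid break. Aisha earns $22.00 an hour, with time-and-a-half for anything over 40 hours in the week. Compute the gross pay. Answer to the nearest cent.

$1405.25

Mon: 06:36–15:33 = 8 h 57 min; less 45 min break → 8 h 12 min
Tue: 07:51–16:32 = 8 h 41 min; less 45 min break → 7 h 56 min
Wed: 08:21–19:39 = 11 h 18 min; less 45 min break → 10 h 33 min
Thu: 06:06–15:46 = 9 h 40 min; less 45 min break → 8 h 55 min
Fri: 05:18–15:15 = 9 h 57 min; less 45 min break → 9 h 12 min
Sat: 05:06–16:58 = 11 h 52 min; less 45 min break → 11 h 7 min
Total worked: 55 h 55 min = 3355 min.
Regular 40 h 0 min = 2400 min at $22.00/h; overtime 15 h 55 min = 955 min at $33.00/h.
Pay = (2400 × $22.00 + 955 × $33.00) ÷ 60 = $1405.25.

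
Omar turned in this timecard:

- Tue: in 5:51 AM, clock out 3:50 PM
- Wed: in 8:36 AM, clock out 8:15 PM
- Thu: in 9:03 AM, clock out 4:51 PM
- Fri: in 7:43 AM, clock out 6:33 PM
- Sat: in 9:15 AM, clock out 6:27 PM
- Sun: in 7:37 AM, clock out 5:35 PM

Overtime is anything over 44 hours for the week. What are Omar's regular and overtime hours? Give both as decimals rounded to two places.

Regular 44.00 hours, overtime 15.43 hours

Tue: 5:51 AM–3:50 PM = 9 h 59 min
Wed: 8:36 AM–8:15 PM = 11 h 39 min
Thu: 9:03 AM–4:51 PM = 7 h 48 min
Fri: 7:43 AM–6:33 PM = 10 h 50 min
Sat: 9:15 AM–6:27 PM = 9 h 12 min
Sun: 7:37 AM–5:35 PM = 9 h 58 min
Total worked: 59 h 26 min = 59.43 h.
Threshold 44 h → overtime 15 h 26 min, regular 44 h 0 min.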